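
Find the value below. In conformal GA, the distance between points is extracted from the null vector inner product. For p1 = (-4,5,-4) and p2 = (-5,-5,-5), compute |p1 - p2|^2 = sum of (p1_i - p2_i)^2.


p1 - p2 = (1, 10, 1)
|p1 - p2|^2 = 1^2 + 10^2 + 1^2
= 1 + 100 + 1
= 102


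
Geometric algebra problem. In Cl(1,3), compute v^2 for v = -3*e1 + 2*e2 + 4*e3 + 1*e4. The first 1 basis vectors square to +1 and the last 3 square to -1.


v^2 = sum of c_i^2 * e_i^2
Positive signature terms (e_i^2 = +1): (-3)^2 = 9
Negative signature terms (e_j^2 = -1): 2^2 + 4^2 + 1^2 = 21
v^2 = 9 - 21 = -12


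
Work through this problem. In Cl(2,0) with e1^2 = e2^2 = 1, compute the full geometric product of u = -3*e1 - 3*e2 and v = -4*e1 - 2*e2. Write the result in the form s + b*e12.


Expand: (-3*e1 - 3*e2)(-4*e1 - 2*e2)
= (-3)*(-4)*e1e1 + (-3)*(-2)*e1e2 + (-3)*(-4)*e2e1 + (-3)*(-2)*e2e2
Using e1^2 = e2^2 = 1, e2e1 = -e1e2:
Scalar part s = (-3)*(-4) + (-3)*(-2) = 12 + 6 = 18
Bivector part b = (-3)*(-2) - (-3)*(-4) = 6 - 12 = -6
uv = 18 - 6*e12


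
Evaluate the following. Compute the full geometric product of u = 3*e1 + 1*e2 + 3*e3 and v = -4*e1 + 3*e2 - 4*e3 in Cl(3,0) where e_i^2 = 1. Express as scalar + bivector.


In Cl(3,0): e_i^2 = 1, e_ie_j = -e_je_i for i != j.
Scalar part = u . v = 3*(-4) + 1*3 + 3*(-4)
= -12 + 3 + (-12) = -21
e12 coeff = 3*3 - 1*(-4) = 9 - (-4) = 13
e13 coeff = 3*(-4) - 3*(-4) = -12 - (-12) = 0
e23 coeff = 1*(-4) - 3*3 = -4 - 9 = -13
uv = -21 + 13*e12 + 0*e13 - 13*e23


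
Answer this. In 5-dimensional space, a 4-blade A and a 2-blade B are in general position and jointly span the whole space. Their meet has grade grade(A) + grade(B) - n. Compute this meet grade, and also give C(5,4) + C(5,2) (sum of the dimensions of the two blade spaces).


Meet grade = grade(A) + grade(B) - n
= 4 + 2 - 5 = 1
C(5,4) = 5
C(5,2) = 10
dim_A + dim_B = 5 + 10 = 15


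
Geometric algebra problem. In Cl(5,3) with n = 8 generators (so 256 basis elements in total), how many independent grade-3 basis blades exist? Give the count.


Number of grade-k basis blades in Cl(p,q) with n = p + q is C(n, k).
n = 5 + 3 = 8
C(8, 3) = 8! / (3! * 5!)
= 40320 / (6 * 120)
= 56


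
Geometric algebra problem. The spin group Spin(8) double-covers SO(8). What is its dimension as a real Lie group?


Spin(n) double-covers SO(n); both have Lie algebra so(n) of dimension n(n-1)/2.
n = 8
n(n-1) = 8 * 7 = 56
dim Spin(8) = 56/2 = 28


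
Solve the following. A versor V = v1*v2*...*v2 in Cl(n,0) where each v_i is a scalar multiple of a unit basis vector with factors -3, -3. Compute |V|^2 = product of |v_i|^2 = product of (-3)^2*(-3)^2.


Each vector v_i has |v_i|^2 = s_i^2
Squared scales: (-3)^2 = 9, (-3)^2 = 9
|V|^2 = 9 * 9
= 81


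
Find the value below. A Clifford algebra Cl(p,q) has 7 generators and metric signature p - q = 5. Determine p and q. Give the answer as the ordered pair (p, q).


We need p + q = 7 and p - q = 5.
Adding: 2p = 7 + 5 = 12, so p = 6.
Then q = 7 - 6 = 1.
(p, q) = (6, 1)


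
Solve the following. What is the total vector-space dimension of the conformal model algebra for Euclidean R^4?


The conformal model of R^4 uses Cl(5,1): the 4 Euclidean generators plus two extra orthogonal generators e+ (e+^2 = +1) and e- (e-^2 = -1), from which the null vectors e0, einf are built.
Number of generators m = 4 + 2 = 6.
dim Cl(p,q) = 2^m = 2^6 = 64


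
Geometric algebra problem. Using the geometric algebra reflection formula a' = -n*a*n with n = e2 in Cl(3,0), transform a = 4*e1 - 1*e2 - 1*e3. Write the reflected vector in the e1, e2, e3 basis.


Reflection formula: a' = -n*a*n, with n = e2 (unit vector, n^2 = 1).
For reflection through hyperplane perp to e2:
The component along e2 flips sign, others stay.
a = (4, -1, -1)
a' = (4, 1, -1)
a' = 4*e1 + 1*e2 - 1*e3


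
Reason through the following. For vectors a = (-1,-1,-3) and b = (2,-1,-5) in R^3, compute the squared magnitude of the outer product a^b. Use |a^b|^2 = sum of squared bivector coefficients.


a wedge b = (a1*b2 - a2*b1)*e12 + (a1*b3 - a3*b1)*e13 + (a2*b3 - a3*b2)*e23
e12 coeff: (-1)*(-1) - (-1)*2 = 1 - (-2) = 3
e13 coeff: (-1)*(-5) - (-3)*2 = 5 - (-6) = 11
e23 coeff: (-1)*(-5) - (-3)*(-1) = 5 - 3 = 2
|a wedge b|^2 = 3^2 + 11^2 + 2^2
= 9 + 121 + 4
= 134


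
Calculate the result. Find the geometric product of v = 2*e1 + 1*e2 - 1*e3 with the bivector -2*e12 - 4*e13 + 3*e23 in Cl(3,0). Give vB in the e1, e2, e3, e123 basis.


vB has grade-1 (vector) and grade-3 (trivector) parts: vB = (v _| B) + (v ^ B).
Vector part <vB>_1:
  e1: -v2*b12 - v3*b13 = -(1)*(-2) - (-1)*(-4) = -2
  e2: v1*b12 - v3*b23 = (2)*(-2) - (-1)*(3) = -1
  e3: v1*b13 + v2*b23 = (2)*(-4) + (1)*(3) = -5
Trivector part <vB>_3:
  e123: v1*b23 - v2*b13 + v3*b12 = (2)*(3) - (1)*(-4) + (-1)*(-2) = 12
vB = -2*e1 - 1*e2 - 5*e3 + 12*e123


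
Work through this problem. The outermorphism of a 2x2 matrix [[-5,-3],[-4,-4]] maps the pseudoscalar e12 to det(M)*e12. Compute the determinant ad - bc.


The outermorphism of a linear map f sends e1^e2 to f(e1)^f(e2).
f(e1) = -5*e1 - 4*e2
f(e2) = -3*e1 - 4*e2
f(e1) ^ f(e2) = (-5*e1 - 4*e2) ^ (-3*e1 - 4*e2)
= (-5)*(-4)*e12 + (-4)*(-3)*e21
= (20 - 12)*e12
= 8*e12
Coefficient = 8


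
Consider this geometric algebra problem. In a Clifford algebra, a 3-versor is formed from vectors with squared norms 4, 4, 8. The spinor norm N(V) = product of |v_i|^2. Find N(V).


Spinor norm N(V) = |v1|^2 * |v2|^2 * ... * |v3|^2
= 4 * 4 * 8
Running product: 4, 16, 128
N(V) = 128


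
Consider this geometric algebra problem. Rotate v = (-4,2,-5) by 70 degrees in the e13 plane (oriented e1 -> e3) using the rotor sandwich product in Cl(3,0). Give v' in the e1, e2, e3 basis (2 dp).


Rotor R = cos(35deg) - sin(35deg)*e13
Rotation angle theta = 2 * 35 = 70 degrees in the e13 plane (e1 -> e3).
The component perpendicular to the plane (e2) is invariant: v'_2 = v2 = 2.00
cos(70deg) = 0.3420, sin(70deg) = 0.9397
v'_1 = v1*cos(theta) - v3*sin(theta) = -4*0.3420 - (-5)*0.9397 = 3.33
v'_3 = v1*sin(theta) + v3*cos(theta) = -4*0.9397 + (-5)*0.3420 = -5.47
v' = 3.33*e1 + 2.00*e2 - 5.47*e3


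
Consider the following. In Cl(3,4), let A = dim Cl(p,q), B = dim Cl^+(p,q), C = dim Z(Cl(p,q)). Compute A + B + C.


n = 3 + 4 = 7
Total dim = 2^7 = 128
Even subalgebra dim = 2^6 = 64
n is odd, so center dim = 2
Sum = 128 + 64 + 2 = 194


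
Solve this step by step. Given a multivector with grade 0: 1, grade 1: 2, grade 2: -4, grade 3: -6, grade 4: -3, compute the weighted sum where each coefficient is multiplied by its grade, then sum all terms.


Grade-weighted sum = sum of grade_k * coefficient_k
0*1 = 0
1*2 = 2
2*(-4) = -8
3*(-6) = -18
4*(-3) = -12
Total = 0 + 2 + (-8) + (-18) + (-12) = -36


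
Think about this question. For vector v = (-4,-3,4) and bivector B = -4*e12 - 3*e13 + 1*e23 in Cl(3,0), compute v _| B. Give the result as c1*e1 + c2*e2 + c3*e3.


Left contraction v _| B = <vB>_1 (grade-1 part of the geometric product vB).
Using e1_|e12 = e2, e2_|e12 = -e1, e1_|e13 = e3, e3_|e13 = -e1, e2_|e23 = e3, e3_|e23 = -e2:
e1 coeff: -v2*b12 - v3*b13 = -(-3)*(-4) - (4)*(-3) = 0
e2 coeff: v1*b12 - v3*b23 = (-4)*(-4) - (4)*(1) = 12
e3 coeff: v1*b13 + v2*b23 = (-4)*(-3) + (-3)*(1) = 9
v _| B = 0*e1 + 12*e2 + 9*e3


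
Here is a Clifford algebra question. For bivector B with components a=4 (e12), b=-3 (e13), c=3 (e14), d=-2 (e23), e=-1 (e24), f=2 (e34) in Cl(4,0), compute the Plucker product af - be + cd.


Plucker relation: af - be + cd
a*f = 4*2 = 8
b*e = (-3)*(-1) = 3
c*d = 3*(-2) = -6
af - be + cd = 8 - 3 + (-6)
= -1


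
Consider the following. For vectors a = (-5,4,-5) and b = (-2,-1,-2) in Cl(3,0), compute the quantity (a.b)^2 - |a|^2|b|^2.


a . b = (-5)*(-2) + 4*(-1) + (-5)*(-2)
= 10 + (-4) + 10 = 16
|a|^2 = (-5)^2 + 4^2 + (-5)^2 = 66
|b|^2 = (-2)^2 + (-1)^2 + (-2)^2 = 9
(a.b)^2 = 16^2 = 256
|a|^2 * |b|^2 = 66 * 9 = 594
Result = 256 - 594 = -338


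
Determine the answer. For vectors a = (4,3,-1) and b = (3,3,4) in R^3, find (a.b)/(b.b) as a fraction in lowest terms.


Projection coefficient = (a . b) / (b . b)
a . b = 4*3 + 3*3 + (-1)*4
= 12 + 9 + (-4) = 17
b . b = 3^2 + 3^2 + 4^2
= 9 + 9 + 16 = 34
Coefficient = 17/34
In lowest terms: 1/2


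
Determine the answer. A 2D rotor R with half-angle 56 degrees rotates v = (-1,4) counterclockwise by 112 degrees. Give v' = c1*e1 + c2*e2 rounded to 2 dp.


Rotor R = cos(56deg) - sin(56deg)*e12
Rotation angle theta = 2 * 56 = 112 degrees
v' = R*v*~R rotates v by theta.
cos(112deg) = -0.3746, sin(112deg) = 0.9272
v'_1 = -1*cos(112deg) - 4*sin(112deg)
= -1*(-0.3746) - 4*0.9272
= -3.33
v'_2 = -1*sin(112deg) + 4*cos(112deg)
= -1*0.9272 + 4*(-0.3746)
= -2.43
v' = -3.33*e1 - 2.43*e2


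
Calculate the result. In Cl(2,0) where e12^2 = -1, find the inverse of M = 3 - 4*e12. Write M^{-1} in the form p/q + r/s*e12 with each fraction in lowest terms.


M = 3 - 4*e12, where e12^2 = -1.
Since M commutes with its reverse ~M = a - b*e12, M * ~M = a^2 - b^2*e12^2 = a^2 + b^2.
So M^{-1} = ~M / (a^2 + b^2) = (a - b*e12)/(a^2 + b^2).
a^2 + b^2 = 9 + 16 = 25
Scalar part = 3/25 = 3/25
Bivector coeff = 4/25 = 4/25
M^{-1} = 3/25 + 4/25*e12


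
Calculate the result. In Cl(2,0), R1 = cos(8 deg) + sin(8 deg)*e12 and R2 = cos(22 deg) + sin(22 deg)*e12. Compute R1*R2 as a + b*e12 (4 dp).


Same-plane rotors commute and their half-angles add:
R1*R2 = cos(a1 + a2) + sin(a1 + a2)*e12.
a1 + a2 = 8 + 22 = 30 deg
cos(30 deg) = 0.8660
sin(30 deg) = 0.5000
R1*R2 = 0.8660 + 0.5000*e12


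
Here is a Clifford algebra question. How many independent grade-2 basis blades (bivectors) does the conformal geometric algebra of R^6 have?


The conformal model of R^6 uses Cl(7,1) with m = 6 + 2 = 8 generators.
Number of grade-2 blades = C(m, 2) = C(8, 2)
= 8*7/2 = 28


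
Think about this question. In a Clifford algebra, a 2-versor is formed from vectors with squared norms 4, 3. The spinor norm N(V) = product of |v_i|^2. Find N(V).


Spinor norm N(V) = |v1|^2 * |v2|^2 * ... * |v2|^2
= 4 * 3
Running product: 4, 12
N(V) = 12


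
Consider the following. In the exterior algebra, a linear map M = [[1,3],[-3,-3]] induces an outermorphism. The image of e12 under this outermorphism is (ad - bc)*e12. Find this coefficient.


The outermorphism of a linear map f sends e1^e2 to f(e1)^f(e2).
f(e1) = 1*e1 - 3*e2
f(e2) = 3*e1 - 3*e2
f(e1) ^ f(e2) = (1*e1 - 3*e2) ^ (3*e1 - 3*e2)
= 1*(-3)*e12 + (-3)*3*e21
= (-3 - (-9))*e12
= 6*e12
Coefficient = 6


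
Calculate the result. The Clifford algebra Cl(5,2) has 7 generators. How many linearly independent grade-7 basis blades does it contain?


Number of grade-k basis blades in Cl(p,q) with n = p + q is C(n, k).
n = 5 + 2 = 7
C(7, 7) = 7! / (7! * 0!)
= 5040 / (5040 * 1)
= 1


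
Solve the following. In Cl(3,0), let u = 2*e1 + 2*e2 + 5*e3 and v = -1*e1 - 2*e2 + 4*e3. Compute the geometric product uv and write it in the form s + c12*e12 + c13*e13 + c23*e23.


In Cl(3,0): e_i^2 = 1, e_ie_j = -e_je_i for i != j.
Scalar part = u . v = 2*(-1) + 2*(-2) + 5*4
= -2 + (-4) + 20 = 14
e12 coeff = 2*(-2) - 2*(-1) = -4 - (-2) = -2
e13 coeff = 2*4 - 5*(-1) = 8 - (-5) = 13
e23 coeff = 2*4 - 5*(-2) = 8 - (-10) = 18
uv = 14 - 2*e12 + 13*e13 + 18*e23


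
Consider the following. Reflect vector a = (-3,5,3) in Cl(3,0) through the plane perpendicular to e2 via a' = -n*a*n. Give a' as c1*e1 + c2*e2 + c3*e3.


Reflection formula: a' = -n*a*n, with n = e2 (unit vector, n^2 = 1).
For reflection through hyperplane perp to e2:
The component along e2 flips sign, others stay.
a = (-3, 5, 3)
a' = (-3, -5, 3)
a' = -3*e1 - 5*e2 + 3*e3


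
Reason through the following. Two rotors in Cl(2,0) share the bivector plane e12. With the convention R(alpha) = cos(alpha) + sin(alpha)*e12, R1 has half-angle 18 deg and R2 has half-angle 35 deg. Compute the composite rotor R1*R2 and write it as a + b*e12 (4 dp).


Same-plane rotors commute and their half-angles add:
R1*R2 = cos(a1 + a2) + sin(a1 + a2)*e12.
a1 + a2 = 18 + 35 = 53 deg
cos(53 deg) = 0.6018
sin(53 deg) = 0.7986
R1*R2 = 0.6018 + 0.7986*e12


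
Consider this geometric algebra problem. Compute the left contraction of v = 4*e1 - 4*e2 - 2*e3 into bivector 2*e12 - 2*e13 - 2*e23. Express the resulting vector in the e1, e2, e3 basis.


Left contraction v _| B = <vB>_1 (grade-1 part of the geometric product vB).
Using e1_|e12 = e2, e2_|e12 = -e1, e1_|e13 = e3, e3_|e13 = -e1, e2_|e23 = e3, e3_|e23 = -e2:
e1 coeff: -v2*b12 - v3*b13 = -(-4)*(2) - (-2)*(-2) = 4
e2 coeff: v1*b12 - v3*b23 = (4)*(2) - (-2)*(-2) = 4
e3 coeff: v1*b13 + v2*b23 = (4)*(-2) + (-4)*(-2) = 0
v _| B = 4*e1 + 4*e2 + 0*e3


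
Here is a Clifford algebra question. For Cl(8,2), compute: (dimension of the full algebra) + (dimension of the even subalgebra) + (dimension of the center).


n = 8 + 2 = 10
Total dim = 2^10 = 1024
Even subalgebra dim = 2^9 = 512
n is even, so center dim = 1
Sum = 1024 + 512 + 1 = 1537


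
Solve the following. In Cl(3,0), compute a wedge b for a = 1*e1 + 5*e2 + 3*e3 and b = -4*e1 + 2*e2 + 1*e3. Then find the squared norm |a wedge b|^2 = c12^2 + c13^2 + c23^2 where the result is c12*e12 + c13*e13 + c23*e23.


a wedge b = (a1*b2 - a2*b1)*e12 + (a1*b3 - a3*b1)*e13 + (a2*b3 - a3*b2)*e23
e12 coeff: 1*2 - 5*(-4) = 2 - (-20) = 22
e13 coeff: 1*1 - 3*(-4) = 1 - (-12) = 13
e23 coeff: 5*1 - 3*2 = 5 - 6 = -1
|a wedge b|^2 = 22^2 + 13^2 + (-1)^2
= 484 + 169 + 1
= 654


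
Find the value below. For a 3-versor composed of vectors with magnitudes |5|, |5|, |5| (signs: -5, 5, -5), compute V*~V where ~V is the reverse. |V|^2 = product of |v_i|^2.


Each vector v_i has |v_i|^2 = s_i^2
Squared scales: (-5)^2 = 25, 5^2 = 25, (-5)^2 = 25
|V|^2 = 25 * 25 * 25
= 15625


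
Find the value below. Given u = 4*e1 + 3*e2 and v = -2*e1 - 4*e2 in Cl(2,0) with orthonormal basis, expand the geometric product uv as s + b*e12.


Expand: (4*e1 + 3*e2)(-2*e1 - 4*e2)
= 4*(-2)*e1e1 + 4*(-4)*e1e2 + 3*(-2)*e2e1 + 3*(-4)*e2e2
Using e1^2 = e2^2 = 1, e2e1 = -e1e2:
Scalar part s = 4*(-2) + 3*(-4) = -8 + (-12) = -20
Bivector part b = 4*(-4) - 3*(-2) = -16 - (-6) = -10
uv = -20 - 10*e12


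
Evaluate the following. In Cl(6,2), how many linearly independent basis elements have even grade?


Even subalgebra dimension = 2^(n-1)
n = 6 + 2 = 8
2^(8 - 1) = 2^7 = 128
Verification: sum of C(8,k) for even k = 1 + 28 + 70 + 28 + 1 = 128
Result = 128


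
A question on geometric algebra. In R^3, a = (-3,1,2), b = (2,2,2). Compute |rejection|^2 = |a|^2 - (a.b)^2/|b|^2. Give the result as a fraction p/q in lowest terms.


|a|^2 = (-3)^2 + 1^2 + 2^2 = 14
|b|^2 = 2^2 + 2^2 + 2^2 = 12
a . b = (-3)*2 + 1*2 + 2*2 = 0
(a.b)^2 = 0^2 = 0
|rej|^2 = 14 - 0/12
= (168 - 0)/12
= 168/12
In lowest terms: 14/1


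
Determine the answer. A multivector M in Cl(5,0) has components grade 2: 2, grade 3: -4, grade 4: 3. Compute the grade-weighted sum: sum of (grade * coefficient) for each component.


Grade-weighted sum = sum of grade_k * coefficient_k
2*2 = 4
3*(-4) = -12
4*3 = 12
Total = 4 + (-12) + 12 = 4


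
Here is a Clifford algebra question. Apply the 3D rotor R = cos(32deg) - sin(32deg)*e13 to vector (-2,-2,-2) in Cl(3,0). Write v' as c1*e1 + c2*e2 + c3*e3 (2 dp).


Rotor R = cos(32deg) - sin(32deg)*e13
Rotation angle theta = 2 * 32 = 64 degrees in the e13 plane (e1 -> e3).
The component perpendicular to the plane (e2) is invariant: v'_2 = v2 = -2.00
cos(64deg) = 0.4384, sin(64deg) = 0.8988
v'_1 = v1*cos(theta) - v3*sin(theta) = -2*0.4384 - (-2)*0.8988 = 0.92
v'_3 = v1*sin(theta) + v3*cos(theta) = -2*0.8988 + (-2)*0.4384 = -2.67
v' = 0.92*e1 - 2.00*e2 - 2.67*e3


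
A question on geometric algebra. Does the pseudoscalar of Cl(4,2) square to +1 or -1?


The pseudoscalar I = e1...e_n (product of all n generators) of Cl(p,q) satisfies I^2 = (-1)^(q + n(n-1)/2).
p = 4, q = 2, n = p + q = 6
n(n-1)/2 = 6 * 5 / 2 = 15
Exponent = q + n(n-1)/2 = 2 + 15 = 17
I^2 = (-1)^17 = -1


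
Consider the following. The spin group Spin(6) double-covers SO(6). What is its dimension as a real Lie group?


Spin(n) double-covers SO(n); both have Lie algebra so(n) of dimension n(n-1)/2.
n = 6
n(n-1) = 6 * 5 = 30
dim Spin(6) = 30/2 = 15


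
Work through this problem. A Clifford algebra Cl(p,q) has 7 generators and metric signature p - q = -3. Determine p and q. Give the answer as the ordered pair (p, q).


We need p + q = 7 and p - q = -3.
Adding: 2p = 7 + (-3) = 4, so p = 2.
Then q = 7 - 2 = 5.
(p, q) = (2, 5)


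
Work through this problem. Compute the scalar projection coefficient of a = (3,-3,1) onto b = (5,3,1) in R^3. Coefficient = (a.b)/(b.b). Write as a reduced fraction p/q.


Projection coefficient = (a . b) / (b . b)
a . b = 3*5 + (-3)*3 + 1*1
= 15 + (-9) + 1 = 7
b . b = 5^2 + 3^2 + 1^2
= 25 + 9 + 1 = 35
Coefficient = 7/35
In lowest terms: 1/5


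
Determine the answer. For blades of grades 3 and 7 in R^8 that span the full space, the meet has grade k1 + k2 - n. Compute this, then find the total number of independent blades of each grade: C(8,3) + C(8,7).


Meet grade = grade(A) + grade(B) - n
= 3 + 7 - 8 = 2
C(8,3) = 56
C(8,7) = 8
dim_A + dim_B = 56 + 8 = 64


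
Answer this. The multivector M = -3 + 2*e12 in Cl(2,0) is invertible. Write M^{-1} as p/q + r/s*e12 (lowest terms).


M = -3 + 2*e12, where e12^2 = -1.
Since M commutes with its reverse ~M = a - b*e12, M * ~M = a^2 - b^2*e12^2 = a^2 + b^2.
So M^{-1} = ~M / (a^2 + b^2) = (a - b*e12)/(a^2 + b^2).
a^2 + b^2 = 9 + 4 = 13
Scalar part = -3/13 = -3/13
Bivector coeff = -2/13 = -2/13
M^{-1} = -3/13 - 2/13*e12


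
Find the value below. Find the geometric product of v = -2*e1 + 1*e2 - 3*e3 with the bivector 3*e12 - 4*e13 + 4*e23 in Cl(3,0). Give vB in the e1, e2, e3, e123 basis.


vB has grade-1 (vector) and grade-3 (trivector) parts: vB = (v _| B) + (v ^ B).
Vector part <vB>_1:
  e1: -v2*b12 - v3*b13 = -(1)*(3) - (-3)*(-4) = -15
  e2: v1*b12 - v3*b23 = (-2)*(3) - (-3)*(4) = 6
  e3: v1*b13 + v2*b23 = (-2)*(-4) + (1)*(4) = 12
Trivector part <vB>_3:
  e123: v1*b23 - v2*b13 + v3*b12 = (-2)*(4) - (1)*(-4) + (-3)*(3) = -13
vB = -15*e1 + 6*e2 + 12*e3 - 13*e123


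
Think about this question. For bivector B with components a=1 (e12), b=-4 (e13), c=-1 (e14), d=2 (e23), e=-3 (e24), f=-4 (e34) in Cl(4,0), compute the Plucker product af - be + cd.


Plucker relation: af - be + cd
a*f = 1*(-4) = -4
b*e = (-4)*(-3) = 12
c*d = (-1)*2 = -2
af - be + cd = -4 - 12 + (-2)
= -18


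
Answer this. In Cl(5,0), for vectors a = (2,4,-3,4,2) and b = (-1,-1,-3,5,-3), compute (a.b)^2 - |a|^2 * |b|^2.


a . b = 2*(-1) + 4*(-1) + (-3)*(-3) + 4*5 + 2*(-3)
= -2 + (-4) + 9 + 20 + (-6) = 17
|a|^2 = 2^2 + 4^2 + (-3)^2 + 4^2 + 2^2 = 49
|b|^2 = (-1)^2 + (-1)^2 + (-3)^2 + 5^2 + (-3)^2 = 45
(a.b)^2 = 17^2 = 289
|a|^2 * |b|^2 = 49 * 45 = 2205
Result = 289 - 2205 = -1916


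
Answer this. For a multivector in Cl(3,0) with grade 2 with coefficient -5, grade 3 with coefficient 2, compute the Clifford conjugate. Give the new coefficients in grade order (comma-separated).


Clifford conjugate sign for grade k: (-1)^(k(k+1)/2)
Grade 2: (-1)^(2*3/2) = (-1)^3 = -1, coeff -5 -> 5
Grade 3: (-1)^(3*4/2) = (-1)^6 = 1, coeff 2 -> 2
Conjugated coefficients: 5, 2


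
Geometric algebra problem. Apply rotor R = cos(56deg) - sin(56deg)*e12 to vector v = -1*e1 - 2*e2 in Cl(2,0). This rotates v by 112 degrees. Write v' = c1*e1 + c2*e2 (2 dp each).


Rotor R = cos(56deg) - sin(56deg)*e12
Rotation angle theta = 2 * 56 = 112 degrees
v' = R*v*~R rotates v by theta.
cos(112deg) = -0.3746, sin(112deg) = 0.9272
v'_1 = -1*cos(112deg) - (-2)*sin(112deg)
= -1*(-0.3746) - (-2)*0.9272
= 2.23
v'_2 = -1*sin(112deg) + (-2)*cos(112deg)
= -1*0.9272 + (-2)*(-0.3746)
= -0.18
v' = 2.23*e1 - 0.18*e2


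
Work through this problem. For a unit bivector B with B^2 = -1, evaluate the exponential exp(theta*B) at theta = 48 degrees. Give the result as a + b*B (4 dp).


For a unit bivector B with B^2 = -1, the exponential series gives
e^(theta*B) = cos(theta) + sin(theta)*B (the GA analogue of Euler's formula).
theta = 48 degrees = 0.837758 rad
cos(48 deg) = 0.6691
sin(48 deg) = 0.7431
exp(theta*B) = 0.6691 + 0.7431*B


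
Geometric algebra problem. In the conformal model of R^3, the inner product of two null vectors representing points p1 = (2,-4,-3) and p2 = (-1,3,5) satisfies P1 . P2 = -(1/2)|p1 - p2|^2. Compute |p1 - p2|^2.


p1 - p2 = (3, -7, -8)
|p1 - p2|^2 = 3^2 + (-7)^2 + (-8)^2
= 9 + 49 + 64
= 122


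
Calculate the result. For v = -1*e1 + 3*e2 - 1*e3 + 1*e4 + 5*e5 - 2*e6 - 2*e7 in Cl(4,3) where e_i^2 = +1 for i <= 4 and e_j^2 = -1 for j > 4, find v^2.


v^2 = sum of c_i^2 * e_i^2
Positive signature terms (e_i^2 = +1): (-1)^2 + 3^2 + (-1)^2 + 1^2 = 12
Negative signature terms (e_j^2 = -1): 5^2 + (-2)^2 + (-2)^2 = 33
v^2 = 12 - 33 = -21


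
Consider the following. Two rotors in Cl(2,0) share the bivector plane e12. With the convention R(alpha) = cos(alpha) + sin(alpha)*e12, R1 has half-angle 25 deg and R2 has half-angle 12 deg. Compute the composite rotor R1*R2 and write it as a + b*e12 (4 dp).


Same-plane rotors commute and their half-angles add:
R1*R2 = cos(a1 + a2) + sin(a1 + a2)*e12.
a1 + a2 = 25 + 12 = 37 deg
cos(37 deg) = 0.7986
sin(37 deg) = 0.6018
R1*R2 = 0.7986 + 0.6018*e12


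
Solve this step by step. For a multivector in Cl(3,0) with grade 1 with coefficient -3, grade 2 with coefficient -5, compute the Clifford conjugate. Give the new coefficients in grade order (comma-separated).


Clifford conjugate sign for grade k: (-1)^(k(k+1)/2)
Grade 1: (-1)^(1*2/2) = (-1)^1 = -1, coeff -3 -> 3
Grade 2: (-1)^(2*3/2) = (-1)^3 = -1, coeff -5 -> 5
Conjugated coefficients: 3, 5


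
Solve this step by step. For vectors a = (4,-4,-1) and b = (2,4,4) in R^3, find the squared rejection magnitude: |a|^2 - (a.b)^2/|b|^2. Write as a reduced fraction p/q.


|a|^2 = 4^2 + (-4)^2 + (-1)^2 = 33
|b|^2 = 2^2 + 4^2 + 4^2 = 36
a . b = 4*2 + (-4)*4 + (-1)*4 = -12
(a.b)^2 = (-12)^2 = 144
|rej|^2 = 33 - 144/36
= (1188 - 144)/36
= 1044/36
In lowest terms: 29/1


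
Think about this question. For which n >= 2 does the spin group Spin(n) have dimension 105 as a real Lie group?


dim Spin(n) = dim so(n) = n(n-1)/2.
Solve n(n-1)/2 = 105, i.e. n^2 - n - 210 = 0.
Discriminant = 1 + 8*105 = 841
n = (1 + sqrt(841))/2 = (1 + 29)/2 = 15


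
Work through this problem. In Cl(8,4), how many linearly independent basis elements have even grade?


Even subalgebra dimension = 2^(n-1)
n = 8 + 4 = 12
2^(12 - 1) = 2^11 = 2048
Verification: sum of C(12,k) for even k = 1 + 66 + 495 + 924 + 495 + 66 + 1 = 2048
Result = 2048


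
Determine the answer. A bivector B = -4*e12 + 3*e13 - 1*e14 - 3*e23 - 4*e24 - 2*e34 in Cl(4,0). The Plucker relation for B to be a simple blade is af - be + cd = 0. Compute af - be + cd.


Plucker relation: af - be + cd
a*f = (-4)*(-2) = 8
b*e = 3*(-4) = -12
c*d = (-1)*(-3) = 3
af - be + cd = 8 - (-12) + 3
= 23


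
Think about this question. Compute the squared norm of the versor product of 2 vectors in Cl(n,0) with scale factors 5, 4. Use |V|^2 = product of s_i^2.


Each vector v_i has |v_i|^2 = s_i^2
Squared scales: 5^2 = 25, 4^2 = 16
|V|^2 = 25 * 16
= 400


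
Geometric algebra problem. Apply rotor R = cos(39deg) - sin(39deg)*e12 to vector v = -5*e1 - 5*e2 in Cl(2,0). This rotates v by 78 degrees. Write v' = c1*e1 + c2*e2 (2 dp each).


Rotor R = cos(39deg) - sin(39deg)*e12
Rotation angle theta = 2 * 39 = 78 degrees
v' = R*v*~R rotates v by theta.
cos(78deg) = 0.2079, sin(78deg) = 0.9781
v'_1 = -5*cos(78deg) - (-5)*sin(78deg)
= -5*0.2079 - (-5)*0.9781
= 3.85
v'_2 = -5*sin(78deg) + (-5)*cos(78deg)
= -5*0.9781 + (-5)*0.2079
= -5.93
v' = 3.85*e1 - 5.93*e2


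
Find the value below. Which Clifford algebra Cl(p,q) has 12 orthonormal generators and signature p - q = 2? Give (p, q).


We need p + q = 12 and p - q = 2.
Adding: 2p = 12 + 2 = 14, so p = 7.
Then q = 12 - 7 = 5.
(p, q) = (7, 5)


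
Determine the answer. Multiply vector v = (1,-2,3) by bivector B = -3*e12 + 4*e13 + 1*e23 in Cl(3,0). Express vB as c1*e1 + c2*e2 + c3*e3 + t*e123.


vB has grade-1 (vector) and grade-3 (trivector) parts: vB = (v _| B) + (v ^ B).
Vector part <vB>_1:
  e1: -v2*b12 - v3*b13 = -(-2)*(-3) - (3)*(4) = -18
  e2: v1*b12 - v3*b23 = (1)*(-3) - (3)*(1) = -6
  e3: v1*b13 + v2*b23 = (1)*(4) + (-2)*(1) = 2
Trivector part <vB>_3:
  e123: v1*b23 - v2*b13 + v3*b12 = (1)*(1) - (-2)*(4) + (3)*(-3) = 0
vB = -18*e1 - 6*e2 + 2*e3 + 0*e123


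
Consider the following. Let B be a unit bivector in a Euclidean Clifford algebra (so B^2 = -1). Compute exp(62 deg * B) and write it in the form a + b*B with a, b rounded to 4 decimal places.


For a unit bivector B with B^2 = -1, the exponential series gives
e^(theta*B) = cos(theta) + sin(theta)*B (the GA analogue of Euler's formula).
theta = 62 degrees = 1.082104 rad
cos(62 deg) = 0.4695
sin(62 deg) = 0.8829
exp(theta*B) = 0.4695 + 0.8829*B


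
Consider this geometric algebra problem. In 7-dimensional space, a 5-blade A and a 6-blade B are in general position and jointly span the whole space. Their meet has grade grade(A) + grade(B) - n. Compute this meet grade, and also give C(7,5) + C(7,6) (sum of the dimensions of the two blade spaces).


Meet grade = grade(A) + grade(B) - n
= 5 + 6 - 7 = 4
C(7,5) = 21
C(7,6) = 7
dim_A + dim_B = 21 + 7 = 28


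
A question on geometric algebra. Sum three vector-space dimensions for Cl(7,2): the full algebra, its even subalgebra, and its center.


n = 7 + 2 = 9
Total dim = 2^9 = 512
Even subalgebra dim = 2^8 = 256
n is odd, so center dim = 2
Sum = 512 + 256 + 2 = 770


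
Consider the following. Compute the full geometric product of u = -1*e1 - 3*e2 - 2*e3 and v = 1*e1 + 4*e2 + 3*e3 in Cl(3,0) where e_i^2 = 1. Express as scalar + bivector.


In Cl(3,0): e_i^2 = 1, e_ie_j = -e_je_i for i != j.
Scalar part = u . v = (-1)*1 + (-3)*4 + (-2)*3
= -1 + (-12) + (-6) = -19
e12 coeff = (-1)*4 - (-3)*1 = -4 - (-3) = -1
e13 coeff = (-1)*3 - (-2)*1 = -3 - (-2) = -1
e23 coeff = (-3)*3 - (-2)*4 = -9 - (-8) = -1
uv = -19 - 1*e12 - 1*e13 - 1*e23


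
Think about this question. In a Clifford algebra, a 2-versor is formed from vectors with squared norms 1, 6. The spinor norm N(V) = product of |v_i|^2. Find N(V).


Spinor norm N(V) = |v1|^2 * |v2|^2 * ... * |v2|^2
= 1 * 6
Running product: 1, 6
N(V) = 6


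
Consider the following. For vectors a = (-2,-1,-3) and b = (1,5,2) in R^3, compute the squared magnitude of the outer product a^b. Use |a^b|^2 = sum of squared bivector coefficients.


a wedge b = (a1*b2 - a2*b1)*e12 + (a1*b3 - a3*b1)*e13 + (a2*b3 - a3*b2)*e23
e12 coeff: (-2)*5 - (-1)*1 = -10 - (-1) = -9
e13 coeff: (-2)*2 - (-3)*1 = -4 - (-3) = -1
e23 coeff: (-1)*2 - (-3)*5 = -2 - (-15) = 13
|a wedge b|^2 = (-9)^2 + (-1)^2 + 13^2
= 81 + 1 + 169
= 251


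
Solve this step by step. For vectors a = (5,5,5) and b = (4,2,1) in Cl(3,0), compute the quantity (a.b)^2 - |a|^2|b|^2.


a . b = 5*4 + 5*2 + 5*1
= 20 + 10 + 5 = 35
|a|^2 = 5^2 + 5^2 + 5^2 = 75
|b|^2 = 4^2 + 2^2 + 1^2 = 21
(a.b)^2 = 35^2 = 1225
|a|^2 * |b|^2 = 75 * 21 = 1575
Result = 1225 - 1575 = -350


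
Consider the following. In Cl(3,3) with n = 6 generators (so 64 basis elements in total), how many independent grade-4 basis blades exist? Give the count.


Number of grade-k basis blades in Cl(p,q) with n = p + q is C(n, k).
n = 3 + 3 = 6
C(6, 4) = 6! / (4! * 2!)
= 720 / (24 * 2)
= 15


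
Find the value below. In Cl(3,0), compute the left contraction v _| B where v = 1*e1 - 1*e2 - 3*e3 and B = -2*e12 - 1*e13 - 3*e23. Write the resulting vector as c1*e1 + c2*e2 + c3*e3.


Left contraction v _| B = <vB>_1 (grade-1 part of the geometric product vB).
Using e1_|e12 = e2, e2_|e12 = -e1, e1_|e13 = e3, e3_|e13 = -e1, e2_|e23 = e3, e3_|e23 = -e2:
e1 coeff: -v2*b12 - v3*b13 = -(-1)*(-2) - (-3)*(-1) = -5
e2 coeff: v1*b12 - v3*b23 = (1)*(-2) - (-3)*(-3) = -11
e3 coeff: v1*b13 + v2*b23 = (1)*(-1) + (-1)*(-3) = 2
v _| B = -5*e1 - 11*e2 + 2*e3


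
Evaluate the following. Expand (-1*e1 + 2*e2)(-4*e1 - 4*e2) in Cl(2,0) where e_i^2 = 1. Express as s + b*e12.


Expand: (-1*e1 + 2*e2)(-4*e1 - 4*e2)
= (-1)*(-4)*e1e1 + (-1)*(-4)*e1e2 + 2*(-4)*e2e1 + 2*(-4)*e2e2
Using e1^2 = e2^2 = 1, e2e1 = -e1e2:
Scalar part s = (-1)*(-4) + 2*(-4) = 4 + (-8) = -4
Bivector part b = (-1)*(-4) - 2*(-4) = 4 - (-8) = 12
uv = -4 + 12*e12


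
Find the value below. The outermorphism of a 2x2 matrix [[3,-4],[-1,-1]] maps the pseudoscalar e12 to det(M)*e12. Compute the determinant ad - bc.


The outermorphism of a linear map f sends e1^e2 to f(e1)^f(e2).
f(e1) = 3*e1 - 1*e2
f(e2) = -4*e1 - 1*e2
f(e1) ^ f(e2) = (3*e1 - 1*e2) ^ (-4*e1 - 1*e2)
= 3*(-1)*e12 + (-1)*(-4)*e21
= (-3 - 4)*e12
= -7*e12
Coefficient = -7


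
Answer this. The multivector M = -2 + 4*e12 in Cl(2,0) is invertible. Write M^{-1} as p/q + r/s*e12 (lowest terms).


M = -2 + 4*e12, where e12^2 = -1.
Since M commutes with its reverse ~M = a - b*e12, M * ~M = a^2 - b^2*e12^2 = a^2 + b^2.
So M^{-1} = ~M / (a^2 + b^2) = (a - b*e12)/(a^2 + b^2).
a^2 + b^2 = 4 + 16 = 20
Scalar part = -2/20 = -1/10
Bivector coeff = -4/20 = -1/5
M^{-1} = -1/10 - 1/5*e12


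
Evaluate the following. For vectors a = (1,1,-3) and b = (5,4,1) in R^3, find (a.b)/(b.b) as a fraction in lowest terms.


Projection coefficient = (a . b) / (b . b)
a . b = 1*5 + 1*4 + (-3)*1
= 5 + 4 + (-3) = 6
b . b = 5^2 + 4^2 + 1^2
= 25 + 16 + 1 = 42
Coefficient = 6/42
In lowest terms: 1/7


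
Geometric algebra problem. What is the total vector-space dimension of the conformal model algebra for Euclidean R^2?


The conformal model of R^2 uses Cl(3,1): the 2 Euclidean generators plus two extra orthogonal generators e+ (e+^2 = +1) and e- (e-^2 = -1), from which the null vectors e0, einf are built.
Number of generators m = 2 + 2 = 4.
dim Cl(p,q) = 2^m = 2^4 = 16


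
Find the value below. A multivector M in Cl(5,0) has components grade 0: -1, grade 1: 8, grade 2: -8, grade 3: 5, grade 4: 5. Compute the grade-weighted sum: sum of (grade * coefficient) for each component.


Grade-weighted sum = sum of grade_k * coefficient_k
0*(-1) = 0
1*8 = 8
2*(-8) = -16
3*5 = 15
4*5 = 20
Total = 0 + 8 + (-16) + 15 + 20 = 27


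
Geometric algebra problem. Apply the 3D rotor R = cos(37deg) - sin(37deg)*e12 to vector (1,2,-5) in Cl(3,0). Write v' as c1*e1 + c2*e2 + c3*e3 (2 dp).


Rotor R = cos(37deg) - sin(37deg)*e12
Rotation angle theta = 2 * 37 = 74 degrees in the e12 plane (e1 -> e2).
The component perpendicular to the plane (e3) is invariant: v'_3 = v3 = -5.00
cos(74deg) = 0.2756, sin(74deg) = 0.9613
v'_1 = v1*cos(theta) - v2*sin(theta) = 1*0.2756 - 2*0.9613 = -1.65
v'_2 = v1*sin(theta) + v2*cos(theta) = 1*0.9613 + 2*0.2756 = 1.51
v' = -1.65*e1 + 1.51*e2 - 5.00*e3


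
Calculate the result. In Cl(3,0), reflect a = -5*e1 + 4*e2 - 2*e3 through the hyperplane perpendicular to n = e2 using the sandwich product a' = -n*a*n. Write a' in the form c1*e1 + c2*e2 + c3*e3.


Reflection formula: a' = -n*a*n, with n = e2 (unit vector, n^2 = 1).
For reflection through hyperplane perp to e2:
The component along e2 flips sign, others stay.
a = (-5, 4, -2)
a' = (-5, -4, -2)
a' = -5*e1 - 4*e2 - 2*e3


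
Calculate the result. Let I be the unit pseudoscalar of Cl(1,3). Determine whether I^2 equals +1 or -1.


The pseudoscalar I = e1...e_n (product of all n generators) of Cl(p,q) satisfies I^2 = (-1)^(q + n(n-1)/2).
p = 1, q = 3, n = p + q = 4
n(n-1)/2 = 4 * 3 / 2 = 6
Exponent = q + n(n-1)/2 = 3 + 6 = 9
I^2 = (-1)^9 = -1


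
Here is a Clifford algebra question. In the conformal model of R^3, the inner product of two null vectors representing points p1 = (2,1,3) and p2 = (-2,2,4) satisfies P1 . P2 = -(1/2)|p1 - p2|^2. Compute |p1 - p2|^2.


p1 - p2 = (4, -1, -1)
|p1 - p2|^2 = 4^2 + (-1)^2 + (-1)^2
= 16 + 1 + 1
= 18


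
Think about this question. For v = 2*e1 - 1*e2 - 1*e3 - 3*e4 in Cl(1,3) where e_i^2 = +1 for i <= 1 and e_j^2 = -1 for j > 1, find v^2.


v^2 = sum of c_i^2 * e_i^2
Positive signature terms (e_i^2 = +1): 2^2 = 4
Negative signature terms (e_j^2 = -1): (-1)^2 + (-1)^2 + (-3)^2 = 11
v^2 = 4 - 11 = -7


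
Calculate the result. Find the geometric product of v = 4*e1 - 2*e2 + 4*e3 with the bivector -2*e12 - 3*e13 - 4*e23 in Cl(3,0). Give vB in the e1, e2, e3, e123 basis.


vB has grade-1 (vector) and grade-3 (trivector) parts: vB = (v _| B) + (v ^ B).
Vector part <vB>_1:
  e1: -v2*b12 - v3*b13 = -(-2)*(-2) - (4)*(-3) = 8
  e2: v1*b12 - v3*b23 = (4)*(-2) - (4)*(-4) = 8
  e3: v1*b13 + v2*b23 = (4)*(-3) + (-2)*(-4) = -4
Trivector part <vB>_3:
  e123: v1*b23 - v2*b13 + v3*b12 = (4)*(-4) - (-2)*(-3) + (4)*(-2) = -30
vB = 8*e1 + 8*e2 - 4*e3 - 30*e123


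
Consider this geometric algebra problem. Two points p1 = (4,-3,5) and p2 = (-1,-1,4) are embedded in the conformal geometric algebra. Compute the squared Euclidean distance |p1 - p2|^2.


p1 - p2 = (5, -2, 1)
|p1 - p2|^2 = 5^2 + (-2)^2 + 1^2
= 25 + 4 + 1
= 30


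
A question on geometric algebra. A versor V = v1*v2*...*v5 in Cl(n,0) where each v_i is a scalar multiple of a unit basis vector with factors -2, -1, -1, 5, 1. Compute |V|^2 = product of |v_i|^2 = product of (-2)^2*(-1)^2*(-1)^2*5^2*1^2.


Each vector v_i has |v_i|^2 = s_i^2
Squared scales: (-2)^2 = 4, (-1)^2 = 1, (-1)^2 = 1, 5^2 = 25, 1^2 = 1
|V|^2 = 4 * 1 * 1 * 25 * 1
= 100


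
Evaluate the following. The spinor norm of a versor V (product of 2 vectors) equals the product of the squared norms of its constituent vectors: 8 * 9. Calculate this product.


Spinor norm N(V) = |v1|^2 * |v2|^2 * ... * |v2|^2
= 8 * 9
Running product: 8, 72
N(V) = 72


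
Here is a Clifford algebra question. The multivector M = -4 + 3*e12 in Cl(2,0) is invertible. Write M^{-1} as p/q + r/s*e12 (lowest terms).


M = -4 + 3*e12, where e12^2 = -1.
Since M commutes with its reverse ~M = a - b*e12, M * ~M = a^2 - b^2*e12^2 = a^2 + b^2.
So M^{-1} = ~M / (a^2 + b^2) = (a - b*e12)/(a^2 + b^2).
a^2 + b^2 = 16 + 9 = 25
Scalar part = -4/25 = -4/25
Bivector coeff = -3/25 = -3/25
M^{-1} = -4/25 - 3/25*e12


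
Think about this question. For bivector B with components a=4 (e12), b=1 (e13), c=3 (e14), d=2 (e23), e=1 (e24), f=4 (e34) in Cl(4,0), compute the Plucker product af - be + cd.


Plucker relation: af - be + cd
a*f = 4*4 = 16
b*e = 1*1 = 1
c*d = 3*2 = 6
af - be + cd = 16 - 1 + 6
= 21


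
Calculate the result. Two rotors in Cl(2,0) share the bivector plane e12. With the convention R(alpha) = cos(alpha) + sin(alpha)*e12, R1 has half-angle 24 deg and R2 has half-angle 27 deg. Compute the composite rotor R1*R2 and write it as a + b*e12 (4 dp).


Same-plane rotors commute and their half-angles add:
R1*R2 = cos(a1 + a2) + sin(a1 + a2)*e12.
a1 + a2 = 24 + 27 = 51 deg
cos(51 deg) = 0.6293
sin(51 deg) = 0.7771
R1*R2 = 0.6293 + 0.7771*e12


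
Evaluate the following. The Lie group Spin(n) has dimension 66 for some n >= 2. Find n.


dim Spin(n) = dim so(n) = n(n-1)/2.
Solve n(n-1)/2 = 66, i.e. n^2 - n - 132 = 0.
Discriminant = 1 + 8*66 = 529
n = (1 + sqrt(529))/2 = (1 + 23)/2 = 12


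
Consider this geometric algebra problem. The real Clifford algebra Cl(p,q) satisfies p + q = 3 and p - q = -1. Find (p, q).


We need p + q = 3 and p - q = -1.
Adding: 2p = 3 + (-1) = 2, so p = 1.
Then q = 3 - 1 = 2.
(p, q) = (1, 2)


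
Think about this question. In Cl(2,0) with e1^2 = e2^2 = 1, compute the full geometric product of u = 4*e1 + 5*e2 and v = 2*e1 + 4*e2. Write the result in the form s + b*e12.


Expand: (4*e1 + 5*e2)(2*e1 + 4*e2)
= 4*2*e1e1 + 4*4*e1e2 + 5*2*e2e1 + 5*4*e2e2
Using e1^2 = e2^2 = 1, e2e1 = -e1e2:
Scalar part s = 4*2 + 5*4 = 8 + 20 = 28
Bivector part b = 4*4 - 5*2 = 16 - 10 = 6
uv = 28 + 6*e12


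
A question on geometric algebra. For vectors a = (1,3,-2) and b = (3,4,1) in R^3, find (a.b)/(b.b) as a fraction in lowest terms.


Projection coefficient = (a . b) / (b . b)
a . b = 1*3 + 3*4 + (-2)*1
= 3 + 12 + (-2) = 13
b . b = 3^2 + 4^2 + 1^2
= 9 + 16 + 1 = 26
Coefficient = 13/26
In lowest terms: 1/2


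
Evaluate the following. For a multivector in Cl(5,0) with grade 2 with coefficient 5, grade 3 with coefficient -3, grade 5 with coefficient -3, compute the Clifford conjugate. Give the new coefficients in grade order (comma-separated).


Clifford conjugate sign for grade k: (-1)^(k(k+1)/2)
Grade 2: (-1)^(2*3/2) = (-1)^3 = -1, coeff 5 -> -5
Grade 3: (-1)^(3*4/2) = (-1)^6 = 1, coeff -3 -> -3
Grade 5: (-1)^(5*6/2) = (-1)^15 = -1, coeff -3 -> 3
Conjugated coefficients: -5, -3, 3


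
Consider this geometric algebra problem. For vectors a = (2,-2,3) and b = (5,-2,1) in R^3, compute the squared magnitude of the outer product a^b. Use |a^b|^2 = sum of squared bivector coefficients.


a wedge b = (a1*b2 - a2*b1)*e12 + (a1*b3 - a3*b1)*e13 + (a2*b3 - a3*b2)*e23
e12 coeff: 2*(-2) - (-2)*5 = -4 - (-10) = 6
e13 coeff: 2*1 - 3*5 = 2 - 15 = -13
e23 coeff: (-2)*1 - 3*(-2) = -2 - (-6) = 4
|a wedge b|^2 = 6^2 + (-13)^2 + 4^2
= 36 + 169 + 16
= 221


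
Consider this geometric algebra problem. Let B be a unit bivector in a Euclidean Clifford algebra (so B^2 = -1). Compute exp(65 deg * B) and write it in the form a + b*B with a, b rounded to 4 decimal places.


For a unit bivector B with B^2 = -1, the exponential series gives
e^(theta*B) = cos(theta) + sin(theta)*B (the GA analogue of Euler's formula).
theta = 65 degrees = 1.134464 rad
cos(65 deg) = 0.4226
sin(65 deg) = 0.9063
exp(theta*B) = 0.4226 + 0.9063*B


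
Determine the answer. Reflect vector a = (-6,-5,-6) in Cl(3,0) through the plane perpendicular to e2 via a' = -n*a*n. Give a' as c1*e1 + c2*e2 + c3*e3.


Reflection formula: a' = -n*a*n, with n = e2 (unit vector, n^2 = 1).
For reflection through hyperplane perp to e2:
The component along e2 flips sign, others stay.
a = (-6, -5, -6)
a' = (-6, 5, -6)
a' = -6*e1 + 5*e2 - 6*e3


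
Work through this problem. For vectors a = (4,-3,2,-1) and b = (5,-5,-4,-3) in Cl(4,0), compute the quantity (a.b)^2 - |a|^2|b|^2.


a . b = 4*5 + (-3)*(-5) + 2*(-4) + (-1)*(-3)
= 20 + 15 + (-8) + 3 = 30
|a|^2 = 4^2 + (-3)^2 + 2^2 + (-1)^2 = 30
|b|^2 = 5^2 + (-5)^2 + (-4)^2 + (-3)^2 = 75
(a.b)^2 = 30^2 = 900
|a|^2 * |b|^2 = 30 * 75 = 2250
Result = 900 - 2250 = -1350


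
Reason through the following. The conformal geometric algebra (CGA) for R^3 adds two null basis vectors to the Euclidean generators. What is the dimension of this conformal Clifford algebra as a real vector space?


The conformal model of R^3 uses Cl(4,1): the 3 Euclidean generators plus two extra orthogonal generators e+ (e+^2 = +1) and e- (e-^2 = -1), from which the null vectors e0, einf are built.
Number of generators m = 3 + 2 = 5.
dim Cl(p,q) = 2^m = 2^5 = 32


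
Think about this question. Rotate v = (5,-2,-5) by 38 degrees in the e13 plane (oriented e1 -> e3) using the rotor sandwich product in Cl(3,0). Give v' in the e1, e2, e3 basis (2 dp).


Rotor R = cos(19deg) - sin(19deg)*e13
Rotation angle theta = 2 * 19 = 38 degrees in the e13 plane (e1 -> e3).
The component perpendicular to the plane (e2) is invariant: v'_2 = v2 = -2.00
cos(38deg) = 0.7880, sin(38deg) = 0.6157
v'_1 = v1*cos(theta) - v3*sin(theta) = 5*0.7880 - (-5)*0.6157 = 7.02
v'_3 = v1*sin(theta) + v3*cos(theta) = 5*0.6157 + (-5)*0.7880 = -0.86
v' = 7.02*e1 - 2.00*e2 - 0.86*e3


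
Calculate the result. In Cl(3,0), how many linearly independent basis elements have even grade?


Even subalgebra dimension = 2^(n-1)
n = 3 + 0 = 3
2^(3 - 1) = 2^2 = 4
Verification: sum of C(3,k) for even k = 1 + 3 = 4
Result = 4


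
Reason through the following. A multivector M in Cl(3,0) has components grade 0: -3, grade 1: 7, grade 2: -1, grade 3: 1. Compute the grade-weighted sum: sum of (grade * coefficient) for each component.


Grade-weighted sum = sum of grade_k * coefficient_k
0*(-3) = 0
1*7 = 7
2*(-1) = -2
3*1 = 3
Total = 0 + 7 + (-2) + 3 = 8


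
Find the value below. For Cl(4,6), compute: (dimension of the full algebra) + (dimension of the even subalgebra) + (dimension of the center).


n = 4 + 6 = 10
Total dim = 2^10 = 1024
Even subalgebra dim = 2^9 = 512
n is even, so center dim = 1
Sum = 1024 + 512 + 1 = 1537
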